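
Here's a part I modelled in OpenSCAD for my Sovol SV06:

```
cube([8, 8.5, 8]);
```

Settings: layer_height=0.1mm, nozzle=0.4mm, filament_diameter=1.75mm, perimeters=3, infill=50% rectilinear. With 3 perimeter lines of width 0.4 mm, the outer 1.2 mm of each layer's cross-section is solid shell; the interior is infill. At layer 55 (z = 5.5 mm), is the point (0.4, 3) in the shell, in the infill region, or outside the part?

shell

At z = 5.5 mm: the 8×8.5 cube contributes its full rectangle. Overall, the cross-section is a single solid region. The nearest boundary edge runs (0.00, 8.50)→(0.00, 0.00); distance from the point to it = 0.40 mm. The point is inside the cross-section, 0.40 mm from the nearest boundary — within the 1.2 mm shell band (3 × 0.4).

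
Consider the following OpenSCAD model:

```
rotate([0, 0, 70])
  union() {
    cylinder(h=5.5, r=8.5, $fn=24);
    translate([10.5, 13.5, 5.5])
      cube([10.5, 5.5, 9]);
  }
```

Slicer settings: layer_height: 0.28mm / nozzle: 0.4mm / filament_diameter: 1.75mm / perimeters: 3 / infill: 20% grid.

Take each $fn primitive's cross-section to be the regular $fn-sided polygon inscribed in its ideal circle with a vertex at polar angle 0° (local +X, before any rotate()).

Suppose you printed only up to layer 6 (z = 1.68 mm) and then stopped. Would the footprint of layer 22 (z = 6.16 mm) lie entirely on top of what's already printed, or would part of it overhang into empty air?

Compare the two slices. At z = 1.68: the cylinder: section is a regular 24-gon, circumradius r=8.5 (area = (24/2)·8.500²·sin(360°/24) = 224.40 mm²); the cube at (10.5, 13.5) is not intersected at this z (z outside [5.5, 14.5]); Merging all regions: only the r=8.5 cylinder is present, so the union is just that shape — area = 224.40 mm²; (whole slice rotated 70° about Z — lengths, areas and connectivity unchanged). At z = 6.16: the cylinder does not reach this height (z outside [0, 5.5]); the cube at (10.5, 13.5) is present — its section is the full 10.5×5.5 rectangle (area 57.75 mm²); Merging all regions: only the 10.5×5.5 cube at (10.5, 13.5) is present, so the union is just that shape — area = 57.75 mm²; (whole slice rotated 70° about Z — lengths, areas and connectivity unchanged). Checking containment: at z = 6.16 the cross-section extends beyond the z = 1.68 cross-section by about 57.75 mm².

part overhangs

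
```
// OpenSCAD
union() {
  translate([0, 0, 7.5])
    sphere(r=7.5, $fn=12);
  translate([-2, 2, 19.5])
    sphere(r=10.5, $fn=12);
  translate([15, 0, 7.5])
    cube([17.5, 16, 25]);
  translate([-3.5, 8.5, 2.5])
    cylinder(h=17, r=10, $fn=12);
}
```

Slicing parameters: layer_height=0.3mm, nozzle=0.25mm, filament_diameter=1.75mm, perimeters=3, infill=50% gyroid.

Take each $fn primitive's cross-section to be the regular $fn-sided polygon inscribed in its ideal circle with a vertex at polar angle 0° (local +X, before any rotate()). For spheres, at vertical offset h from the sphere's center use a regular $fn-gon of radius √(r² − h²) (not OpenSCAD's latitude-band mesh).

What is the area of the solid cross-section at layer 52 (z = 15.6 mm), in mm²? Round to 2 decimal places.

At z = 15.6 mm: the sphere is not intersected at this z (|z−center|=8.100 > r=7.5); the r=10.5 sphere at (-2, 2) slices to a regular 12-gon of circumradius 9.749 (√(r²−h²) with h=3.9 from center) (area = (12/2)·9.749²·sin(360°/12) = 285.12 mm²); the cube at (15, 0) (footprint 17.5×16) is included at this height (area 280.00 mm²); the r=10 cylinder at (-3.5, 8.5) gives a regular 12-gon of circumradius 10 (constant along its height) (area = (12/2)·10.000²·sin(360°/12) = 300.00 mm²); Taking the union: the regions partially overlap — summed areas 865.12 mm² minus the doubly-counted overlap 165.97 mm² gives 699.15 mm² — area = 699.15 mm². Overall, the cross-section has 2 separate islands. Net area = 699.15 mm².

699.15 mm²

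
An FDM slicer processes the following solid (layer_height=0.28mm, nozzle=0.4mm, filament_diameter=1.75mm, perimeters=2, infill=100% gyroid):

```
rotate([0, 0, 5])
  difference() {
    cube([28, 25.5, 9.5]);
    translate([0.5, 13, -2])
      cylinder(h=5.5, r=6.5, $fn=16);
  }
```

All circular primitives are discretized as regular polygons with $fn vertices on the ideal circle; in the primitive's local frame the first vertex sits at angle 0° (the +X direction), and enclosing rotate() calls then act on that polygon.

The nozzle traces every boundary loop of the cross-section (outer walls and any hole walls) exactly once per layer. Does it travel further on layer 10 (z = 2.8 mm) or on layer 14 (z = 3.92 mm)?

layer 10 (z = 2.8 mm)

Layer 10 (z = 2.8): the cube is present — its section is the full 28×25.5 rectangle (perimeter 107.00 mm); the r=6.5 cylinder at (0.5, 13) contributes a regular 16-gon of circumradius 6.5 (perimeter = 2·16·6.500·sin(180°/16) = 40.58 mm); Subtracting the remaining from the first: starting from the 28×25.5 cube, the r=6.5 cylinder at (0.5, 13) partially overlaps it — only the 71.12 mm² overlap (of its 129.35 mm²) is removed, clipping the outline — boundary = 115.51 mm; (whole slice rotated 5° about Z — lengths, areas and connectivity unchanged). So its perimeter = 115.51 mm. Layer 14 (z = 3.92): the cube (footprint 28×25.5) is included at this height (perimeter 107.00 mm); the cylinder at (0.5, 13) is not intersected at this z (z outside [-2, 3.5]); Taking the first minus the rest: none of the subtracted shapes is present at this height, so the 28×25.5 cube is unchanged — boundary = 107.00 mm; (rotated 5° about Z; rotation is an isometry so areas/perimeters/island counts are preserved). So its perimeter = 107.00 mm. Layer 10 is larger (115.51 vs 107.00 mm).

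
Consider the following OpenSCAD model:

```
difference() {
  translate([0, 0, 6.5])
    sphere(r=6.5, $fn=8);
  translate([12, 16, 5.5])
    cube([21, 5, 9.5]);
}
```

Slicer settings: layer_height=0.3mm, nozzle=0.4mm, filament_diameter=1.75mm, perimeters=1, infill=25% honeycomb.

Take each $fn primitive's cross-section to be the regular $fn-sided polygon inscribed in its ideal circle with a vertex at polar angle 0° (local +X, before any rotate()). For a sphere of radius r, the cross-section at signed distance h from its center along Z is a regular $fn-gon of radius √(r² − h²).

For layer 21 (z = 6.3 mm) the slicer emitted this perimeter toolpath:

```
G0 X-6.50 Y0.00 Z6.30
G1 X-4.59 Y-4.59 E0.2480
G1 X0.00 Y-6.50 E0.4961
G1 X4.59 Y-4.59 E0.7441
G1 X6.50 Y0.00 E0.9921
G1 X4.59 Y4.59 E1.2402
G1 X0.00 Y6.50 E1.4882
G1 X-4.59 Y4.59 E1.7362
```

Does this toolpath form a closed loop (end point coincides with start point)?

Start point (G0): (-6.50, 0.00). End point (last G1): the path does not return to the start — open.

no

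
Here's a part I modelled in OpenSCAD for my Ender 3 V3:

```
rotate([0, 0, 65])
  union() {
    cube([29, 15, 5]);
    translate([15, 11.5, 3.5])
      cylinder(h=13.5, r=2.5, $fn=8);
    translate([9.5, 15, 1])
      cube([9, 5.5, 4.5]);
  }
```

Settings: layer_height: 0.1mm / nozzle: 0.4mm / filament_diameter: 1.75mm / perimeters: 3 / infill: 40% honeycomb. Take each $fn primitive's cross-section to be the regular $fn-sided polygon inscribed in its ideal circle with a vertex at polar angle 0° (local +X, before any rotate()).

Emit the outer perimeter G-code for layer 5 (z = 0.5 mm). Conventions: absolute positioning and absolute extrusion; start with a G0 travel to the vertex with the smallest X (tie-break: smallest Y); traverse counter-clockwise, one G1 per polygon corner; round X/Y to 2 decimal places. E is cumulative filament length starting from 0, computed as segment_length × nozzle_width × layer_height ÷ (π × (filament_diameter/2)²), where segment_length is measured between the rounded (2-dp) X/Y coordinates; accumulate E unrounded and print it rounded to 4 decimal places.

At z = 0.5 mm: the cube (footprint 29×15) is included at this height; the cylinder at (15, 11.5) is not intersected at this z (z outside [3.5, 17]); the cube at (9.5, 15) does not reach this height (z outside [1, 5.5]); Merging all regions: only the 29×15 cube is present, so the union is just that shape — 1 connected region; (whole slice rotated 65° about Z — lengths, areas and connectivity unchanged). The outline is a single polygon with 4 vertices. Extrusion per mm of travel: 0.4 × 0.1 / (π × 0.875²) = 0.016630. Accumulating E over each segment gives final E = 1.4634.

G0 X-13.59 Y6.34 Z0.50
G1 X0.00 Y0.00 E0.2494
G1 X12.26 Y26.28 E0.7316
G1 X-1.34 Y32.62 E0.9812
G1 X-13.59 Y6.34 E1.4634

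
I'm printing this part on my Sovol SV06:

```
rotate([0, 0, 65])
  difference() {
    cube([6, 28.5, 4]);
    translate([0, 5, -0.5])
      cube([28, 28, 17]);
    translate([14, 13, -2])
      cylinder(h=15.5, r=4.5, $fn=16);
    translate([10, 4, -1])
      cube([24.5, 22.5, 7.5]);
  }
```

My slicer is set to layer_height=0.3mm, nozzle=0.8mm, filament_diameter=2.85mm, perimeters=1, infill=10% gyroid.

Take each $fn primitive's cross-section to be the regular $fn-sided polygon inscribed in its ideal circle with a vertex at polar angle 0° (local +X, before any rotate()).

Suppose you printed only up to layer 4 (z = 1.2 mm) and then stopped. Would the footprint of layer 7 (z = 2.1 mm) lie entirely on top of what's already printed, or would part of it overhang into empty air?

Compare the two slices. At z = 1.2: the cube is present — its section is the full 6×28.5 rectangle (area 171.00 mm²); the cube at (0, 5) (footprint 28×28) is included at this height (area 784.00 mm²); the r=4.5 cylinder at (14, 13) gives a regular 16-gon of circumradius 4.5 (constant along its height) (area = (16/2)·4.500²·sin(360°/16) = 61.99 mm²); the cube at (10, 4) is present — its section is the full 24.5×22.5 rectangle (area 551.25 mm²); After the difference (first − rest): starting from the 6×28.5 cube (171.00 mm²), the 28×28 cube at (0, 5) partially overlaps it — only the 141.00 mm² overlap (of its 784.00 mm²) is removed, clipping the outline; the r=4.5 cylinder at (14, 13) misses the remaining region (no effect); the 24.5×22.5 cube at (10, 4) misses the remaining region (no effect) — area = 30.00 mm²; (rotated 65° about Z; rotation is an isometry so areas/perimeters/island counts are preserved). At z = 2.1: the cube (footprint 6×28.5) is included at this height (area 171.00 mm²); the cube at (0, 5) is present — its section is the full 28×28 rectangle (area 784.00 mm²); the r=4.5 cylinder at (14, 13) contributes a regular 16-gon of circumradius 4.5 (area = (16/2)·4.500²·sin(360°/16) = 61.99 mm²); the cube at (10, 4) is present — its section is the full 24.5×22.5 rectangle (area 551.25 mm²); After the difference (first − rest): starting from the 6×28.5 cube (171.00 mm²), the 28×28 cube at (0, 5) partially overlaps it — only the 141.00 mm² overlap (of its 784.00 mm²) is removed, clipping the outline; the r=4.5 cylinder at (14, 13) misses the remaining region (no effect); the 24.5×22.5 cube at (10, 4) misses the remaining region (no effect) — area = 30.00 mm²; (rotated 65° about Z; rotation is an isometry so areas/perimeters/island counts are preserved). Checking containment: the cross-section at z = 2.1 is a subset of the cross-section at z = 1.2.

entirely on top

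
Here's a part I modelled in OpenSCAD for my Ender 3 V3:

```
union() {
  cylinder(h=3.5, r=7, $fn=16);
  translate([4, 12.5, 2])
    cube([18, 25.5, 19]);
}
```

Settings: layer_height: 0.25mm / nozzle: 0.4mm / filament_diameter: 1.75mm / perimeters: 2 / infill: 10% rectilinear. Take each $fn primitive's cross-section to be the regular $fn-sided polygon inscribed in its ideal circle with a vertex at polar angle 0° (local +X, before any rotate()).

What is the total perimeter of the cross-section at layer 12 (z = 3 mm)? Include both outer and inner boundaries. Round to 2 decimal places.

At z = 3 mm: the r=7 cylinder gives a regular 16-gon of circumradius 7 (constant along its height) (perimeter = 2·16·7.000·sin(180°/16) = 43.70 mm); the cube at (4, 12.5) (footprint 18×25.5) is included at this height (perimeter 87.00 mm); Combining (union): the 2 present regions are separate (no shared area or edge), so areas and boundary lengths simply add and each stays a separate island — boundary = 130.70 mm. Overall, the cross-section has 2 separate islands. Total boundary length (outer) = 130.70 mm.

130.70 mm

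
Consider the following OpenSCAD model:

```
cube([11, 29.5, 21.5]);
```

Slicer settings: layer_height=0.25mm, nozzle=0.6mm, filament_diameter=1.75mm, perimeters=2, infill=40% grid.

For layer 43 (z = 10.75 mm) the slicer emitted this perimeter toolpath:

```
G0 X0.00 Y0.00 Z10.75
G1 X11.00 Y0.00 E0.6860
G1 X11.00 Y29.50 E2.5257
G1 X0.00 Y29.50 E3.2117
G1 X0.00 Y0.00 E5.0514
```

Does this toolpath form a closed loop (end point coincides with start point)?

Start point (G0): (0.00, 0.00). End point (last G1): the path returns to the start — closed.

yes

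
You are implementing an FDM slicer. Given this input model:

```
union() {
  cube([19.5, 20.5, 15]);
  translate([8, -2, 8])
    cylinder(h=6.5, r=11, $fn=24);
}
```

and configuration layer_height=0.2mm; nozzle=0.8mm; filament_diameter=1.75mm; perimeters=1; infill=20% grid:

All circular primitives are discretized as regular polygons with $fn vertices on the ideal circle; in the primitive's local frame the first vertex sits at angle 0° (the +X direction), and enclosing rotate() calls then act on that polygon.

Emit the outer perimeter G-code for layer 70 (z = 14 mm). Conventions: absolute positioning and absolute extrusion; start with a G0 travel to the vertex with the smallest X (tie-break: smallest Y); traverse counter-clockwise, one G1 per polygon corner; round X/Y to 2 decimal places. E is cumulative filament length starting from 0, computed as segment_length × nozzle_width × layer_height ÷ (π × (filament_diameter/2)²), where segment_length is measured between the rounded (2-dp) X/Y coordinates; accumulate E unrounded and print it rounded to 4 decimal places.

G0 X-3.00 Y-2.00 Z14.00
G1 X-2.63 Y-4.85 E0.1912
G1 X-1.53 Y-7.50 E0.3820
G1 X0.22 Y-9.78 E0.5732
G1 X2.50 Y-11.53 E0.7644
G1 X5.15 Y-12.63 E0.9553
G1 X8.00 Y-13.00 E1.1465
G1 X10.85 Y-12.63 E1.3376
G1 X13.50 Y-11.53 E1.5285
G1 X15.78 Y-9.78 E1.7197
G1 X17.53 Y-7.50 E1.9109
G1 X18.63 Y-4.85 E2.1017
G1 X19.00 Y-2.00 E2.2929
G1 X18.74 Y0.00 E2.4271
G1 X19.50 Y0.00 E2.4776
G1 X19.50 Y20.50 E3.8413
G1 X0.00 Y20.50 E5.1384
G1 X0.00 Y5.49 E6.1369
G1 X-1.53 Y3.50 E6.3039
G1 X-2.63 Y0.85 E6.4947
G1 X-3.00 Y-2.00 E6.6859

At z = 14 mm: the 19.5×20.5 cube contributes its full rectangle; the cylinder at (8, -2): section is a regular 24-gon, circumradius r=11; Merging all regions: the regions partially overlap (shared area 135.13 mm²), so overlapping operands fuse into one piece — 1 connected region. The outline is a single polygon with 20 vertices. Extrusion per mm of travel: 0.8 × 0.2 / (π × 0.875²) = 0.066520. Accumulating E over each segment gives final E = 6.6859.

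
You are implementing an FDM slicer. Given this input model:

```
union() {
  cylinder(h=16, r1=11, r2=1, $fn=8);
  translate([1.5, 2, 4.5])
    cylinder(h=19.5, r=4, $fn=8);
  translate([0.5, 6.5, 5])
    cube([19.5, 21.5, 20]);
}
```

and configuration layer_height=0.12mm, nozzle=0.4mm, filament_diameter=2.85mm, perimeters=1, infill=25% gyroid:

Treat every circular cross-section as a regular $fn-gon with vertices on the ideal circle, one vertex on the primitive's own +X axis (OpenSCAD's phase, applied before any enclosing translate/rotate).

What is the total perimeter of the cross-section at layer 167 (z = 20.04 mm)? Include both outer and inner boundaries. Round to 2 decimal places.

At z = 20.04 mm: the cone is not intersected at this z (z outside [0, 16]); the cylinder at (1.5, 2): section is a regular 8-gon, circumradius r=4 (perimeter = 2·8·4.000·sin(180°/8) = 24.49 mm); the 19.5×21.5 cube at (0.5, 6.5) contributes its full rectangle (perimeter 82.00 mm); Taking the union: the 2 present regions are separate (no shared area or edge), so areas and boundary lengths simply add and each stays a separate island — boundary = 106.49 mm. Overall, the cross-section has 2 separate islands. Total boundary length (outer) = 106.49 mm.

106.49 mm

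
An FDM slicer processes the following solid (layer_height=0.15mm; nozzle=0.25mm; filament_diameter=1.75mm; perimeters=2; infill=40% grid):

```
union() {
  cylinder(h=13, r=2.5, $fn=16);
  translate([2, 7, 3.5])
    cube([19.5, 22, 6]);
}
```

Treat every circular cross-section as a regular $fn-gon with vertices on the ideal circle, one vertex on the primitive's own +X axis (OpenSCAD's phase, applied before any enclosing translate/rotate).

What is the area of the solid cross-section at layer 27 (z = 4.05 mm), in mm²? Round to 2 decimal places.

At z = 4.05 mm: the cylinder: section is a regular 16-gon, circumradius r=2.5 (area = (16/2)·2.500²·sin(360°/16) = 19.13 mm²); the 19.5×22 cube at (2, 7) contributes its full rectangle (area 429.00 mm²); Taking the union: the 2 present regions are separate (no shared area or edge), so areas and boundary lengths simply add and each stays a separate island — area = 448.13 mm². Overall, the cross-section has 2 separate islands. Net area = 448.13 mm².

448.13 mm²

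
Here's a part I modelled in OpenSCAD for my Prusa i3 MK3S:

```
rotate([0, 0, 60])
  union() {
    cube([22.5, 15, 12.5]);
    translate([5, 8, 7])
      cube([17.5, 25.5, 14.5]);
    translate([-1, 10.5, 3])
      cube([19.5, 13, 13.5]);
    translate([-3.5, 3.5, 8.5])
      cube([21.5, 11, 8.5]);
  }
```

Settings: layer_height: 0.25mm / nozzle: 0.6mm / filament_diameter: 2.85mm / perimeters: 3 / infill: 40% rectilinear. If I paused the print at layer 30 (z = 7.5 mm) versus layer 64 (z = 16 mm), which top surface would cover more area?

Layer 30 (z = 7.5): the cube is present — its section is the full 22.5×15 rectangle (area 337.50 mm²); the cube at (5, 8) is present — its section is the full 17.5×25.5 rectangle (area 446.25 mm²); the cube at (-1, 10.5) is present — its section is the full 19.5×13 rectangle (area 253.50 mm²); the cube at (-3.5, 3.5) is not intersected at this z (z outside [8.5, 17]); Combining (union): the regions partially overlap — summed areas 1037.25 mm² minus the doubly-counted overlap 320.50 mm² gives 716.75 mm² — area = 716.75 mm²; (whole slice rotated 60° about Z — lengths, areas and connectivity unchanged). So its area = 716.75 mm². Layer 64 (z = 16): the cube is not intersected at this z (z outside [0, 12.5]); the 17.5×25.5 cube at (5, 8) contributes its full rectangle (area 446.25 mm²); the cube at (-1, 10.5) is present — its section is the full 19.5×13 rectangle (area 253.50 mm²); the 21.5×11 cube at (-3.5, 3.5) contributes its full rectangle (area 236.50 mm²); Merging all regions: the regions partially overlap — summed areas 936.25 mm² minus the doubly-counted overlap 284.00 mm² gives 652.25 mm² — area = 652.25 mm²; (whole slice rotated 60° about Z — lengths, areas and connectivity unchanged). So its area = 652.25 mm². Layer 30 is larger (716.75 vs 652.25 mm²).

layer 30 (z = 7.5 mm)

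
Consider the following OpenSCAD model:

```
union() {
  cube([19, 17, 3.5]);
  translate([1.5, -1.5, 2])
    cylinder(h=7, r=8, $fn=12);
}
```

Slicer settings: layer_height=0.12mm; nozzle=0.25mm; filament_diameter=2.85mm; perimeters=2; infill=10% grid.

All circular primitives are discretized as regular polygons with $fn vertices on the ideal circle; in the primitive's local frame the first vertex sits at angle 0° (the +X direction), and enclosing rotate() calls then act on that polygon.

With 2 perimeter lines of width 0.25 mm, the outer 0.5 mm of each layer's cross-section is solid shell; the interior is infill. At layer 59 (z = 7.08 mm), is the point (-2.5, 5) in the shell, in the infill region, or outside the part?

At z = 7.08 mm: the cube is absent (z outside [0, 3.5]); the r=8 cylinder at (1.5, -1.5) gives a regular 12-gon of circumradius 8 (constant along its height); Merging all regions: only the r=8 cylinder at (1.5, -1.5) is present, so the union is just that shape — 1 connected region. Overall, the cross-section is a single solid region. The nearest boundary edge runs (-2.50, 5.43)→(-5.43, 2.50); distance from the point to it = 0.30 mm. The point is inside the cross-section, 0.30 mm from the nearest boundary — within the 0.5 mm shell band (2 × 0.25).

shell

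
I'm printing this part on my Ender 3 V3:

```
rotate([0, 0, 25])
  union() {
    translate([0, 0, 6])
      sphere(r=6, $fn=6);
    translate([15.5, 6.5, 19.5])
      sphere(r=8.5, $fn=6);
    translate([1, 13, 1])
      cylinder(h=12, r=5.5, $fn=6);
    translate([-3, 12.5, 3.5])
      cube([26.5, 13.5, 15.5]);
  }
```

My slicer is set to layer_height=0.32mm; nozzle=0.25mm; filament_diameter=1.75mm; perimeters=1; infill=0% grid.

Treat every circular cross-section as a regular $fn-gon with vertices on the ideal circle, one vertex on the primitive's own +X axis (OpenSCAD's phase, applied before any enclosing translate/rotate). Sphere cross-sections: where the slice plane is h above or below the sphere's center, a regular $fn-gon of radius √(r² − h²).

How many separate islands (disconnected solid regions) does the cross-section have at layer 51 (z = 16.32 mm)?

1

At z = 16.32 mm: the sphere is absent (|z−center|=10.320 > r=6); the r=8.5 sphere at (15.5, 6.5) slices to a regular 6-gon of circumradius 7.883 (√(r²−h²) with h=3.18 from center); the cylinder at (1, 13) is not intersected at this z (z outside [1, 13]); the cube at (-3, 12.5) is present — its section is the full 26.5×13.5 rectangle; Combining (union): the regions partially overlap (shared area 6.91 mm²), so overlapping operands fuse into one piece — 1 connected region; (whole slice rotated 25° about Z — lengths, areas and connectivity unchanged). Overall, the cross-section is a single solid region. Island count = 1.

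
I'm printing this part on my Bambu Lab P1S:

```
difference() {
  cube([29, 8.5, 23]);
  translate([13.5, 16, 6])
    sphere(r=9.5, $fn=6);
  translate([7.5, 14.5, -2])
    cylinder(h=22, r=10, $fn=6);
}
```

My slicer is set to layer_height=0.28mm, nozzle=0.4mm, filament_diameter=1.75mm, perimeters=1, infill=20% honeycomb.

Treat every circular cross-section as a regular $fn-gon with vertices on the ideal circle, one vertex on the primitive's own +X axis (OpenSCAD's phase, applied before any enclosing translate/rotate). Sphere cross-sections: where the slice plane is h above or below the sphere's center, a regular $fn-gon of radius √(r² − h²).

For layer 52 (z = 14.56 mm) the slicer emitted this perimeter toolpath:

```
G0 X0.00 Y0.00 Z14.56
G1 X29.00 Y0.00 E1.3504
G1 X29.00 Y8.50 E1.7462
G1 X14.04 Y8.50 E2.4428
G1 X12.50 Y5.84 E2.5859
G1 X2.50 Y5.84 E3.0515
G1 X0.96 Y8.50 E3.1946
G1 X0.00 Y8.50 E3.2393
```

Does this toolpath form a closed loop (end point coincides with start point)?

no

Start point (G0): (0.00, 0.00). End point (last G1): the path does not return to the start — open.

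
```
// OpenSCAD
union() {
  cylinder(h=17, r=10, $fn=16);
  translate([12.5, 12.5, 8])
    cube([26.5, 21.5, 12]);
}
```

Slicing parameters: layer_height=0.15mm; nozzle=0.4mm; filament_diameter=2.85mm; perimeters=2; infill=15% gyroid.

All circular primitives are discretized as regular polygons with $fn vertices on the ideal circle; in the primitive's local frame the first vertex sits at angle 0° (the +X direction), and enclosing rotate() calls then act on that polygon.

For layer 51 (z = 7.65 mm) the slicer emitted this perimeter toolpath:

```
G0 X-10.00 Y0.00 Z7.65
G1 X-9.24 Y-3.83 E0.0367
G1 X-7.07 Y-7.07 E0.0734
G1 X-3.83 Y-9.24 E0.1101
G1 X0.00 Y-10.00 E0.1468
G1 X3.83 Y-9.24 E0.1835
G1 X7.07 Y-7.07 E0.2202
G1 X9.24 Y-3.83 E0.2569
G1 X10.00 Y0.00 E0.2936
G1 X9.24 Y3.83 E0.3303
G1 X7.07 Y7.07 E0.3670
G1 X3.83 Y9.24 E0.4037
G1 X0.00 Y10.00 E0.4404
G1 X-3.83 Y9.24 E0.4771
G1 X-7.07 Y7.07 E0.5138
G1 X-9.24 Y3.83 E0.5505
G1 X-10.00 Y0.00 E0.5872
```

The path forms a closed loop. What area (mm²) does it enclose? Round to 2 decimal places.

306.19 mm²

Apply the shoelace formula to the sequence of (X, Y) vertices; enclosed area = 306.19 mm².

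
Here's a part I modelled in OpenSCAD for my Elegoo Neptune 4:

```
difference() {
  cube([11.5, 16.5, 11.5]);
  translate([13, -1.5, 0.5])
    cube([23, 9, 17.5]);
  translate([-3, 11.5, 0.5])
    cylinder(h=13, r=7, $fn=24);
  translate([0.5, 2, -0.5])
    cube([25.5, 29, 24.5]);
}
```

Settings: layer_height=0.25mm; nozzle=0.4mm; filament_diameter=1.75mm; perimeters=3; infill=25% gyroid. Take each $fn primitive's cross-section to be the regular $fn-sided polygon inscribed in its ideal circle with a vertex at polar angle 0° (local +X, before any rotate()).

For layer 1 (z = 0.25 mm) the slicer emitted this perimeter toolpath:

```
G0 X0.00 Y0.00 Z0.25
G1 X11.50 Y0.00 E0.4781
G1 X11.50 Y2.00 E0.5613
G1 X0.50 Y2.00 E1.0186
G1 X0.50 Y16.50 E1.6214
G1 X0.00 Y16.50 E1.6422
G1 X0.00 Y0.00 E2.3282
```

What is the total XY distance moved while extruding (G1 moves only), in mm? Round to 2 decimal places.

Sum the Euclidean lengths of each G1 segment: total = 56.00 mm.

56.00 mm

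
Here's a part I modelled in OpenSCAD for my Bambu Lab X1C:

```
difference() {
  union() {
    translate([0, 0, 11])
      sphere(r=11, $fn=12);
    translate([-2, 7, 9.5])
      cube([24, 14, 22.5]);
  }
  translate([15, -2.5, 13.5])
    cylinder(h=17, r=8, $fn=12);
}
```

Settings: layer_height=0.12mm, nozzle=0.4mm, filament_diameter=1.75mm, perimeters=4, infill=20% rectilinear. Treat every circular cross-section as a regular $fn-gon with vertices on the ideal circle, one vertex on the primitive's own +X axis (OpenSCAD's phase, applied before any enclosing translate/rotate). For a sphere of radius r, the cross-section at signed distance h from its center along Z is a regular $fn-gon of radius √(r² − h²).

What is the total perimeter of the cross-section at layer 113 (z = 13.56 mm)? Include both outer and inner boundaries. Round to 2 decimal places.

119.09 mm

At z = 13.56 mm: the r=11 sphere contributes a regular 12-gon of circumradius √(11²−2.56²) = 10.698 (perimeter = 2·12·10.698·sin(180°/12) = 66.45 mm); the cube at (-2, 7) (footprint 24×14) is included at this height (perimeter 76.00 mm); Combining (union): the regions partially overlap (shared area 25.37 mm²), so the edge portions inside another operand are dropped and the merged outline is re-measured after clipping — boundary = 118.87 mm; the r=8 cylinder at (15, -2.5) gives a regular 12-gon of circumradius 8 (constant along its height) (perimeter = 2·12·8.000·sin(180°/12) = 49.69 mm); After the difference (first − rest): starting from that combined region, the r=8 cylinder at (15, -2.5) partially overlaps it — only the 20.80 mm² overlap (of its 192.00 mm²) is removed, clipping the outline — boundary = 119.09 mm. Overall, the cross-section is a single solid region. Total boundary length (outer) = 119.09 mm.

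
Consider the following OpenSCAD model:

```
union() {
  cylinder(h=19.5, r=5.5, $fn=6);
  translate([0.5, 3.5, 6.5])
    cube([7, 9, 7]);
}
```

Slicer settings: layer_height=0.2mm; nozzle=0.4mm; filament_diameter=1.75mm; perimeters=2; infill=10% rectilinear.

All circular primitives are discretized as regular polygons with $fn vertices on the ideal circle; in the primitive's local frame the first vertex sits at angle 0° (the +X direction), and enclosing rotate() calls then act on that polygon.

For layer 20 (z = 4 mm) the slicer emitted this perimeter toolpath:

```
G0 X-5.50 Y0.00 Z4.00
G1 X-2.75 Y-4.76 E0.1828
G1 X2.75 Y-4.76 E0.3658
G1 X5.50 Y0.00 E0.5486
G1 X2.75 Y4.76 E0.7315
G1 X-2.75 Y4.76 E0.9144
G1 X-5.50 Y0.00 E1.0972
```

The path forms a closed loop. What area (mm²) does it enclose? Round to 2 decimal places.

78.54 mm²

Apply the shoelace formula to the sequence of (X, Y) vertices; enclosed area = 78.54 mm².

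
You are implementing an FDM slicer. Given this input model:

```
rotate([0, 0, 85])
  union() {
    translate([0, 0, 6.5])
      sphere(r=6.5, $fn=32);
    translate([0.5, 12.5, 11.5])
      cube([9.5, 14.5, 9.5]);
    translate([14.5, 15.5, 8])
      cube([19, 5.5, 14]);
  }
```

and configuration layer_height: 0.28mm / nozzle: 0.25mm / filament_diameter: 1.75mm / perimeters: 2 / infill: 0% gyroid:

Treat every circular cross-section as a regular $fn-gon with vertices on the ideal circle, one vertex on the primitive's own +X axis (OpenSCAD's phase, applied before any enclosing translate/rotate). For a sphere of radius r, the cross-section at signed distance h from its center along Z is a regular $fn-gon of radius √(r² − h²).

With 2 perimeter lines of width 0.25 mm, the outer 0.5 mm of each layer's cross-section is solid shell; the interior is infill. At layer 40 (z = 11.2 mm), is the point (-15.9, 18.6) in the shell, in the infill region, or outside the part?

At z = 11.2 mm: the r=6.5 sphere contributes a regular 32-gon of circumradius √(6.5²−4.7²) = 4.490; the cube at (0.5, 12.5) is absent (z outside [11.5, 21]); the cube at (14.5, 15.5) is present — its section is the full 19×5.5 rectangle; Taking the union: the 2 present regions are separate (no shared area or edge), so areas and boundary lengths simply add and each stays a separate island — 2 connected regions; (whole slice rotated 85° about Z — lengths, areas and connectivity unchanged). Overall, the cross-section has 2 separate islands. Undo the 85° rotation: the query point maps to (17.143, 17.461) in the un-rotated model frame. The nearest boundary edge runs (33.50, 15.50)→(14.50, 15.50); distance from the point to it = 1.96 mm. (Shell/infill is judged within the island containing the point — the largest one.) The point is inside the cross-section and 1.96 mm from the nearest boundary — more than the 0.5 mm shell width (2 × 0.25), so it's in the infill interior.

infill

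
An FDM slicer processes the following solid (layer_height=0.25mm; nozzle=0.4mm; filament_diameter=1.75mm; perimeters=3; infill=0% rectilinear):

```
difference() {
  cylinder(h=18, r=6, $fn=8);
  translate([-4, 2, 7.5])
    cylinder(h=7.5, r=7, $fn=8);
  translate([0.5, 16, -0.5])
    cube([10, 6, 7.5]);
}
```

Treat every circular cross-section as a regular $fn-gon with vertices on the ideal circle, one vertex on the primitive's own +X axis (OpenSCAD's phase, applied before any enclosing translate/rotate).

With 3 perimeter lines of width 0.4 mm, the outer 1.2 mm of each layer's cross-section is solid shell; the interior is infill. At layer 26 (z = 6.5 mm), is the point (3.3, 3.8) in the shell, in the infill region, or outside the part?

shell

At z = 6.5 mm: the r=6 cylinder gives a regular 8-gon of circumradius 6 (constant along its height); the cylinder at (-4, 2) does not reach this height (z outside [7.5, 15]); the cube at (0.5, 16) (footprint 10×6) is included at this height; Taking the first minus the rest: starting from the r=6 cylinder, the 10×6 cube at (0.5, 16) misses the remaining region (no effect) — 1 connected region. Overall, the cross-section is a single solid region. The nearest boundary edge runs (0.00, 6.00)→(4.24, 4.24); distance from the point to it = 0.77 mm. The point is inside the cross-section, 0.77 mm from the nearest boundary — within the 1.2 mm shell band (3 × 0.4).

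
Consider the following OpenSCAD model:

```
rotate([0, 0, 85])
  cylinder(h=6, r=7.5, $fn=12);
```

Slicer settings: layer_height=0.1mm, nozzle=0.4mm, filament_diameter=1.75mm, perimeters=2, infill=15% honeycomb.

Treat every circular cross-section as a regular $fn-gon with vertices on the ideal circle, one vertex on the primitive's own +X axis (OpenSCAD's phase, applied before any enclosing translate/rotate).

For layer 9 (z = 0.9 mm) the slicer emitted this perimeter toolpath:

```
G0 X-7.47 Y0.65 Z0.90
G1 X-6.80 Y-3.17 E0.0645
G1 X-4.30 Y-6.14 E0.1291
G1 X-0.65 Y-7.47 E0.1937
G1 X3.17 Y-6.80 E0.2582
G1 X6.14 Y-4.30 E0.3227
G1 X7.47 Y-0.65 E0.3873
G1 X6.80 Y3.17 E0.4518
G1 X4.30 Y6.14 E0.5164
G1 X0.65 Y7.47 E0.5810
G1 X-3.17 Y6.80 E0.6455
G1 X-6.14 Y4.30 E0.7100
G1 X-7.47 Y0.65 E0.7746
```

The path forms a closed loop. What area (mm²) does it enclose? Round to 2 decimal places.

Apply the shoelace formula to the sequence of (X, Y) vertices; enclosed area = 168.70 mm².

168.70 mm²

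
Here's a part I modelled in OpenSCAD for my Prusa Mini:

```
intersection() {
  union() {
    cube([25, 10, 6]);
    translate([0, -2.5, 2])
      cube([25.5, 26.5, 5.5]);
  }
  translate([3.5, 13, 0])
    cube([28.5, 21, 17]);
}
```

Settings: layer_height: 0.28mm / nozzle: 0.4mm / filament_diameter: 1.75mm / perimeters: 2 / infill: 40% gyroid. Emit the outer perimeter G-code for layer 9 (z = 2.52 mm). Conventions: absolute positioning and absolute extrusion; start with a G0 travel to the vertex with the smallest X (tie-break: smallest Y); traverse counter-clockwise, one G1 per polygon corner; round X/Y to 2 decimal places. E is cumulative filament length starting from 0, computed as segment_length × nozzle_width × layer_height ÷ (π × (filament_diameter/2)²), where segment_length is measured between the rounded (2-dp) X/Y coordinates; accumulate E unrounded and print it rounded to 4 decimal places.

G0 X3.50 Y13.00 Z2.52
G1 X25.50 Y13.00 E1.0244
G1 X25.50 Y24.00 E1.5366
G1 X3.50 Y24.00 E2.5610
G1 X3.50 Y13.00 E3.0732

At z = 2.52 mm: the cube is present — its section is the full 25×10 rectangle; the 25.5×26.5 cube at (0, -2.5) contributes its full rectangle; Combining (union): the 25×10 cube lies entirely inside the 25.5×26.5 cube at (0, -2.5), so the union is just the 25.5×26.5 cube at (0, -2.5) — 1 connected region; the 28.5×21 cube at (3.5, 13) contributes its full rectangle; After intersecting: the 28.5×21 cube at (3.5, 13) partially overlaps that combined region; clipping to the common part keeps 242.00 mm² — 1 connected region. The outline is a single polygon with 4 vertices. Extrusion per mm of travel: 0.4 × 0.28 / (π × 0.875²) = 0.046564. Accumulating E over each segment gives final E = 3.0732.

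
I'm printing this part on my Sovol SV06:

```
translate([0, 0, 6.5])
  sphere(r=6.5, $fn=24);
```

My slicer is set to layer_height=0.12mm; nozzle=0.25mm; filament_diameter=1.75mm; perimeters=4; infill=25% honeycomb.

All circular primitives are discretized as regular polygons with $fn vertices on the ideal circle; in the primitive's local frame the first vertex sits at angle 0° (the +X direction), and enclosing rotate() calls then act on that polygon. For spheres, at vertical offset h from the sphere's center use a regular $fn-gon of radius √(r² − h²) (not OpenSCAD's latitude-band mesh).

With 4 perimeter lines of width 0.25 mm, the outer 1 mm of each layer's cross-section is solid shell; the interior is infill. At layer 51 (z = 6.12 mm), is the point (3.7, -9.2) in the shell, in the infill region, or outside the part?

At z = 6.12 mm: the r=6.5 sphere contributes a regular 24-gon of circumradius √(6.5²−0.38²) = 6.489. Overall, the cross-section is a single solid region. The nearest boundary edge runs (1.68, -6.27)→(3.24, -5.62); distance from the point to it = 3.48 mm. The point is not inside any of the regions above, so it lies outside the cross-section (3.48 mm from the nearest boundary).

outside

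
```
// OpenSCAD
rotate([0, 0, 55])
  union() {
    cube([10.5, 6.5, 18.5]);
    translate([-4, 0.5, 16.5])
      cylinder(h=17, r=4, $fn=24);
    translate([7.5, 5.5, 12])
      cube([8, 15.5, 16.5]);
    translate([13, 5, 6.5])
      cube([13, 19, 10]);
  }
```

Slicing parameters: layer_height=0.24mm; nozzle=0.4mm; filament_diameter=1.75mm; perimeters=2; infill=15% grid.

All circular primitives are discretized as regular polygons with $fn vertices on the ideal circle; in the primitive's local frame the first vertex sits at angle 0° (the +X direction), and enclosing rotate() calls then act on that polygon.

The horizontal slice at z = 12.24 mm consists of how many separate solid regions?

At z = 12.24 mm: the cube (footprint 10.5×6.5) is included at this height; the cylinder at (-4, 0.5) is not intersected at this z (z outside [16.5, 33.5]); the 8×15.5 cube at (7.5, 5.5) contributes its full rectangle; the cube at (13, 5) is present — its section is the full 13×19 rectangle; Taking the union: the regions partially overlap (shared area 41.75 mm²), so overlapping operands fuse into one piece — 1 connected region; (whole slice rotated 55° about Z — lengths, areas and connectivity unchanged). The result has 1 disconnected region.

1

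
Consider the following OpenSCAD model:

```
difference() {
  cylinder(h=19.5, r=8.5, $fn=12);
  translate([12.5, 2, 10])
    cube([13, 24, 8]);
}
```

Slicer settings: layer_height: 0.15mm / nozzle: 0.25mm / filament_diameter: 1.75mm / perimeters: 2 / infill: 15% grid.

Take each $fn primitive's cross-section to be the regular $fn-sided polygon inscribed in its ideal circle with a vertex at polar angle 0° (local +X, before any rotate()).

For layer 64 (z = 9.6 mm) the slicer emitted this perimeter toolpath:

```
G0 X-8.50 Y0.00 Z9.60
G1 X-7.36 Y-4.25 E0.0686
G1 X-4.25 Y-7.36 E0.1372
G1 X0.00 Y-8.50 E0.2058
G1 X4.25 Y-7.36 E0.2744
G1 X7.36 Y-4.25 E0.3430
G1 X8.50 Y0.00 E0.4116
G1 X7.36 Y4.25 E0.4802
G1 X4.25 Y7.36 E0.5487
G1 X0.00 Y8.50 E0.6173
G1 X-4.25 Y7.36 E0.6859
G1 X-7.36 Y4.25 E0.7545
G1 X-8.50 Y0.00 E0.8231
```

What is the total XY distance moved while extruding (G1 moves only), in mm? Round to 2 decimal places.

52.79 mm

Sum the Euclidean lengths of each G1 segment: total = 52.79 mm.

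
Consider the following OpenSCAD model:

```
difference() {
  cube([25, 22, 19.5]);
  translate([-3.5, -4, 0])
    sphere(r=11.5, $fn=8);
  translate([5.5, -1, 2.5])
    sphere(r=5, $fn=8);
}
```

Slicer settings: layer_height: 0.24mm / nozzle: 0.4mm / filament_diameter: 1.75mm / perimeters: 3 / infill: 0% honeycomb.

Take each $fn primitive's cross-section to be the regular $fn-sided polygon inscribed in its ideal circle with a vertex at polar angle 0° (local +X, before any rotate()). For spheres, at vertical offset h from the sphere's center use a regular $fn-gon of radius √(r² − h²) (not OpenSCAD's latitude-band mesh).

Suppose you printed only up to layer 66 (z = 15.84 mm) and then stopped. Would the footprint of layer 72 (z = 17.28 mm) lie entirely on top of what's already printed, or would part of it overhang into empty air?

entirely on top

Compare the two slices. At z = 15.84: the cube is present — its section is the full 25×22 rectangle (area 550.00 mm²); the sphere at (-3.5, -4) is not intersected at this z (|z−center|=15.840 > r=11.5); the sphere at (5.5, -1) is not intersected at this z (|z−center|=13.340 > r=5); Subtracting the remaining from the first: none of the subtracted shapes is present at this height, so the 25×22 cube is unchanged — area = 550.00 mm². At z = 17.28: the cube is present — its section is the full 25×22 rectangle (area 550.00 mm²); the sphere at (-3.5, -4) is absent (|z−center|=17.280 > r=11.5); the sphere at (5.5, -1) is not intersected at this z (|z−center|=14.780 > r=5); After the difference (first − rest): none of the subtracted shapes is present at this height, so the 25×22 cube is unchanged — area = 550.00 mm². Checking containment: the cross-section at z = 17.28 is a subset of the cross-section at z = 15.84.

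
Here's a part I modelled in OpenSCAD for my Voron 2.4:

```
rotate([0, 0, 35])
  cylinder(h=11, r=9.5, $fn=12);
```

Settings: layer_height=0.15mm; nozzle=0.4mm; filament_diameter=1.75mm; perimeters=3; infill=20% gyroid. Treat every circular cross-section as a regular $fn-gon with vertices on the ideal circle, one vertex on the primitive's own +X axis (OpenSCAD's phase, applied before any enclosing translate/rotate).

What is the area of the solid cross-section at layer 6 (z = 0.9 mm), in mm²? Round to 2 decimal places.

270.75 mm²

At z = 0.9 mm: the cylinder: section is a regular 12-gon, circumradius r=9.5 (area = (12/2)·9.500²·sin(360°/12) = 270.75 mm²); (rotated 35° about Z; rotation is an isometry so areas/perimeters/island counts are preserved). Overall, the cross-section is a single solid region. Net area = 270.75 mm².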